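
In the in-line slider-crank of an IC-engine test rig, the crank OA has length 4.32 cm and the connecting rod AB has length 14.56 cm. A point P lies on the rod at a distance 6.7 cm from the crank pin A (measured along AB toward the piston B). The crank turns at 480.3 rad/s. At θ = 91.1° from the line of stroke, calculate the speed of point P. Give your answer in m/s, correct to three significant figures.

20.7

ω = 480.3 rad/s.  Crank-pin speed |V_A| = rω = 20.749 m/s, perpendicular to OA.
Rod angle: sinφ = −(r/L) sinθ ⇒ φ = -17.256°; ω_rod = −rω cosθ/√(L²−r²sin²θ) = +2.8647 rad/s.
V_P = V_A + ω_rod × AP, with AP = 0.067 m along the rod.
Components: V_Px = −rω sinθ − a·ω_rod·sinφ = -20.688 m/s;  V_Py = rω cosθ + a·ω_rod·cosφ = -0.21503 m/s.
|V_P| = √(V_Px² + V_Py²) = 20.689 m/s.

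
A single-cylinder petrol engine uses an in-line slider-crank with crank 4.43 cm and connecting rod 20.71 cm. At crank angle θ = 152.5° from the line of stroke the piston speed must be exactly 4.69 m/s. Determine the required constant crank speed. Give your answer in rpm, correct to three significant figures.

2710

For an in-line slider-crank, |v_piston| = rω|sinθ|·[1 + r cosθ/√(L² − r² sin²θ)].
With r = 0.0443 m, L = 0.2071 m, θ = 152.5°: the bracketed kinematic factor |dx/dθ| = 0.016555 m.
ω = v/|dx/dθ| = 4.69/0.016555 = 283.29 rad/s.
N = 60ω/(2π) = 2705.3 rpm.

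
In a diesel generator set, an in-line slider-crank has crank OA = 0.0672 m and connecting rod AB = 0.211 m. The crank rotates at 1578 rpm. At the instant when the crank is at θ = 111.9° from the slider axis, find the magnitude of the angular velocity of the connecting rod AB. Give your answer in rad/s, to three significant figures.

20.5

ω = 165.2 rad/s (converted from 1578 rpm).
The rod makes angle φ with the slider axis where L sinφ = r sinθ; differentiating, L cosφ·φ̇ = r ω cosθ.
L cosφ = √(L² − r² sin²θ) = 0.20158 m.
|ω_rod| = r ω |cosθ| / √(L² − r² sin²θ) = 0.0672·165.2·0.37299/0.20158 = 20.547 rad/s.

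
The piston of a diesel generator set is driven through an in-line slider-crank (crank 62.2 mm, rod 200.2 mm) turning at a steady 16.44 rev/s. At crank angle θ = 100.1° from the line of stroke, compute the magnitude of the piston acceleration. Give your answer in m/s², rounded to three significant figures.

ω = 2π·16.4 = 103.3 rad/s
x(θ) = r cosθ + √(L² − r² sin²θ); with ω constant, a = ω²·d²x/dθ².
d²x/dθ² = −r cosθ − r²(cos2θ)/√u − r⁴ sin²2θ/(4u^{3/2}),  u = L² − r² sin²θ = 0.0363302 m².
Substituting r = 0.0622 m, L = 0.2002 m, θ = 100.1°: d²x/dθ² = +0.029893 m.
a = ω²·d²x/dθ² = (103.3)²·(+0.029893) = +318.95 m/s²;  |a| = 318.95 m/s².

319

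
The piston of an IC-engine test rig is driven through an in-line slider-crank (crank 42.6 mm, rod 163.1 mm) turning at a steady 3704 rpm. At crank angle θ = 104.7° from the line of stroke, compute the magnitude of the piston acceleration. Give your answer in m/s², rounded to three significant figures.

ω = 2π·3704/60 = 387.9 rad/s
x(θ) = r cosθ + √(L² − r² sin²θ); with ω constant, a = ω²·d²x/dθ².
d²x/dθ² = −r cosθ − r²(cos2θ)/√u − r⁴ sin²2θ/(4u^{3/2}),  u = L² − r² sin²θ = 0.0249037 m².
Substituting r = 0.0426 m, L = 0.1631 m, θ = 104.7°: d²x/dθ² = +0.020778 m.
a = ω²·d²x/dθ² = (387.9)²·(+0.020778) = +3126.1 m/s²;  |a| = 3126.1 m/s².

3130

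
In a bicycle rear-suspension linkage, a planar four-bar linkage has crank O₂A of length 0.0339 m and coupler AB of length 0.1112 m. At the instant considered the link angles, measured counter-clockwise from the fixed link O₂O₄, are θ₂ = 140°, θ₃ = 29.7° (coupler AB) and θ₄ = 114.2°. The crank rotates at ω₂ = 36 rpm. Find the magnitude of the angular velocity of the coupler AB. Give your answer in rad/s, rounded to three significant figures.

ω₂ = 3.77 rad/s (from 36 rpm).
Differentiating the loop-closure r₂e^{iθ₂}+r₃e^{iθ₃}=r₁+r₄e^{iθ₄} gives r₂ω₂e^{iθ₂}+r₃ω₃e^{iθ₃}=r₄ω₄e^{iθ₄}.
Eliminating the other unknown: ω₃ = r₂ω₂ sin(θ₄−θ₂) / [r₃ sin(θ₃−θ₄)].
Numerator sine = -0.43523; denominator sine = -0.99540.
Result = 0.0339·3.77·(-0.43523) / (0.1112·(-0.99540)) = +0.50252 rad/s; magnitude 0.50252 rad/s.

0.503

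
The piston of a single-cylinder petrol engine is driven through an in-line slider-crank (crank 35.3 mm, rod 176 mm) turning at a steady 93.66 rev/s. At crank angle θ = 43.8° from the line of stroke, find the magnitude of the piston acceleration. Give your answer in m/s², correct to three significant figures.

ω = 2π·93.7 = 588.5 rad/s
x(θ) = r cosθ + √(L² − r² sin²θ); with ω constant, a = ω²·d²x/dθ².
d²x/dθ² = −r cosθ − r²(cos2θ)/√u − r⁴ sin²2θ/(4u^{3/2}),  u = L² − r² sin²θ = 0.030379 m².
Substituting r = 0.0353 m, L = 0.176 m, θ = 43.8°: d²x/dθ² = -0.025851 m.
a = ω²·d²x/dθ² = (588.5)²·(-0.025851) = -8952.4 m/s²;  |a| = 8952.4 m/s².

8950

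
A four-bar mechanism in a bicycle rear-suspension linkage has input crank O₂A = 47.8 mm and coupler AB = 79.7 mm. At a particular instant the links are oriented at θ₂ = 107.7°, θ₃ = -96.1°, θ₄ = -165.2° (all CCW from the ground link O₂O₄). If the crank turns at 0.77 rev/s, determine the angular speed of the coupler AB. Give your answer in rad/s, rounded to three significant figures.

3.10

ω₂ = 4.838 rad/s (from 0.77 rev/s).
Differentiating the loop-closure r₂e^{iθ₂}+r₃e^{iθ₃}=r₁+r₄e^{iθ₄} gives r₂ω₂e^{iθ₂}+r₃ω₃e^{iθ₃}=r₄ω₄e^{iθ₄}.
Eliminating the other unknown: ω₃ = r₂ω₂ sin(θ₄−θ₂) / [r₃ sin(θ₃−θ₄)].
Numerator sine = +0.99872; denominator sine = +0.93420.
Result = 0.0478·4.838·(+0.99872) / (0.0797·(+0.93420)) = +3.102 rad/s; magnitude 3.102 rad/s.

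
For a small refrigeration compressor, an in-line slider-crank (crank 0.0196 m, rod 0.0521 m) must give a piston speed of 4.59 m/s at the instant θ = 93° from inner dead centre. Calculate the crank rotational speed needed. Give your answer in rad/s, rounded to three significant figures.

For an in-line slider-crank, |v_piston| = rω|sinθ|·[1 + r cosθ/√(L² − r² sin²θ)].
With r = 0.0196 m, L = 0.0521 m, θ = 93°: the bracketed kinematic factor |dx/dθ| = 0.019157 m.
ω = v/|dx/dθ| = 4.59/0.019157 = 239.6 rad/s.

240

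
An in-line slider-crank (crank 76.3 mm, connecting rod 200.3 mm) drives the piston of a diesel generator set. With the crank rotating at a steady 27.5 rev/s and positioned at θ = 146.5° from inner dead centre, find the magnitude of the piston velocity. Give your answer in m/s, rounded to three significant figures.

4.91

ω = 2π·27.5 = 172.8 rad/s
For an in-line slider-crank, x = r cosθ + √(L² − r² sin²θ), so v = −rω sinθ·[1 + r cosθ/√(L² − r² sin²θ)].
With r = 0.0763 m, L = 0.2003 m, θ = 146.5°: √(L² − r² sin²θ) = 0.19582 m.
v = −0.0763·172.8·0.55194·[1 + 0.0763·-0.83389/0.19582] = -4.9123 m/s.
|v| = 4.9123 m/s.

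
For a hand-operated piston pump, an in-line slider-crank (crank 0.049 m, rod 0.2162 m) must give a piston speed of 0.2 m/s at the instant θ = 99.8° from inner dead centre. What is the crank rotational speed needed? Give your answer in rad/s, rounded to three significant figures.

4.31

For an in-line slider-crank, |v_piston| = rω|sinθ|·[1 + r cosθ/√(L² − r² sin²θ)].
With r = 0.049 m, L = 0.2162 m, θ = 99.8°: the bracketed kinematic factor |dx/dθ| = 0.046374 m.
ω = v/|dx/dθ| = 0.2/0.046374 = 4.3128 rad/s.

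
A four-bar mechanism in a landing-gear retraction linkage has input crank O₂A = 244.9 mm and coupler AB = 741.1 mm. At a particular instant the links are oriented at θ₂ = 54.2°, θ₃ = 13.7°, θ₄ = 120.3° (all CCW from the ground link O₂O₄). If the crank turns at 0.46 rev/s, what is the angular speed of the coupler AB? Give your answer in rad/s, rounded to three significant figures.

ω₂ = 2.89 rad/s (from 0.46 rev/s).
Differentiating the loop-closure r₂e^{iθ₂}+r₃e^{iθ₃}=r₁+r₄e^{iθ₄} gives r₂ω₂e^{iθ₂}+r₃ω₃e^{iθ₃}=r₄ω₄e^{iθ₄}.
Eliminating the other unknown: ω₃ = r₂ω₂ sin(θ₄−θ₂) / [r₃ sin(θ₃−θ₄)].
Numerator sine = +0.91425; denominator sine = -0.95832.
Result = 0.2449·2.89·(+0.91425) / (0.7411·(-0.95832)) = -0.91118 rad/s; magnitude 0.91118 rad/s.

0.911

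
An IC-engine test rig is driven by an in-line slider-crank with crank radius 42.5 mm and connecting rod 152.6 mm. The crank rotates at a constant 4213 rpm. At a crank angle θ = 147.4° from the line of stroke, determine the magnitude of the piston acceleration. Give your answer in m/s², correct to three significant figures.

5950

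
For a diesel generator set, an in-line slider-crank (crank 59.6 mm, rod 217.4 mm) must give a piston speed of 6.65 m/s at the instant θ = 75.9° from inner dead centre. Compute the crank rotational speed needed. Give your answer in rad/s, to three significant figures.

108

For an in-line slider-crank, |v_piston| = rω|sinθ|·[1 + r cosθ/√(L² − r² sin²θ)].
With r = 0.0596 m, L = 0.2174 m, θ = 75.9°: the bracketed kinematic factor |dx/dθ| = 0.061809 m.
ω = v/|dx/dθ| = 6.65/0.061809 = 107.59 rad/s.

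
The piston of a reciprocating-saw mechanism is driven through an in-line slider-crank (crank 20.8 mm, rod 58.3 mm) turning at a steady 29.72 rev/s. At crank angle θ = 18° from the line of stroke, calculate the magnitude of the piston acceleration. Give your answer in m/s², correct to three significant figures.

ω = 2π·29.7 = 186.7 rad/s
x(θ) = r cosθ + √(L² − r² sin²θ); with ω constant, a = ω²·d²x/dθ².
d²x/dθ² = −r cosθ − r²(cos2θ)/√u − r⁴ sin²2θ/(4u^{3/2}),  u = L² − r² sin²θ = 0.00335758 m².
Substituting r = 0.0208 m, L = 0.0583 m, θ = 18°: d²x/dθ² = -0.025906 m.
a = ω²·d²x/dθ² = (186.7)²·(-0.025906) = -903.34 m/s²;  |a| = 903.34 m/s².

903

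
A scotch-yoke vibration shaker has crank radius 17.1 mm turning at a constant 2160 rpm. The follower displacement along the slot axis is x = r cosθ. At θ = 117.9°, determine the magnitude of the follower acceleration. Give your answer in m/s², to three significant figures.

ω = 226.2 rad/s (from 2160 rpm).
x = r cosθ ⇒ ẍ = −rω² cosθ (ω constant).
|a| = rω²|cosθ| = 0.0171·(226.2)²·|cos 117.9°| = 409.39 m/s².

409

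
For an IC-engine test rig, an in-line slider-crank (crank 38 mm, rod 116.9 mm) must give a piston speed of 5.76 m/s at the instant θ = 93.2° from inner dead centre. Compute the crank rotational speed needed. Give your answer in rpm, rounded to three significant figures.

For an in-line slider-crank, |v_piston| = rω|sinθ|·[1 + r cosθ/√(L² − r² sin²θ)].
With r = 0.038 m, L = 0.1169 m, θ = 93.2°: the bracketed kinematic factor |dx/dθ| = 0.037213 m.
ω = v/|dx/dθ| = 5.76/0.037213 = 154.79 rad/s.
N = 60ω/(2π) = 1478.1 rpm.

1480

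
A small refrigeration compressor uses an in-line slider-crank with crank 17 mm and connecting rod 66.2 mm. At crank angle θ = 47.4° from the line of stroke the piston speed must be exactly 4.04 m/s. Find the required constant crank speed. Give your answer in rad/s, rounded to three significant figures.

For an in-line slider-crank, |v_piston| = rω|sinθ|·[1 + r cosθ/√(L² − r² sin²θ)].
With r = 0.017 m, L = 0.0662 m, θ = 47.4°: the bracketed kinematic factor |dx/dθ| = 0.014729 m.
ω = v/|dx/dθ| = 4.04/0.014729 = 274.29 rad/s.

274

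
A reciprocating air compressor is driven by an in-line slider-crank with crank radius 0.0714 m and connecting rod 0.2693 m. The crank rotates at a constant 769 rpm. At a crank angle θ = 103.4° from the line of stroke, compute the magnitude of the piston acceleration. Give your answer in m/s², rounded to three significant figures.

ω = 2π·769/60 = 80.53 rad/s
x(θ) = r cosθ + √(L² − r² sin²θ); with ω constant, a = ω²·d²x/dθ².
d²x/dθ² = −r cosθ − r²(cos2θ)/√u − r⁴ sin²2θ/(4u^{3/2}),  u = L² − r² sin²θ = 0.0676983 m².
Substituting r = 0.0714 m, L = 0.2693 m, θ = 103.4°: d²x/dθ² = +0.033961 m.
a = ω²·d²x/dθ² = (80.53)²·(+0.033961) = +220.23 m/s²;  |a| = 220.23 m/s².

220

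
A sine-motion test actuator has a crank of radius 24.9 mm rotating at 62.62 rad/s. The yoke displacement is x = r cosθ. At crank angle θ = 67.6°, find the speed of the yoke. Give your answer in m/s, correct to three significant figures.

ω = 62.62 rad/s
x = r cosθ ⇒ ẋ = −rω sinθ.
|v| = rω|sinθ| = 0.0249·62.62·|sin 67.6°| = 1.4416 m/s.

1.44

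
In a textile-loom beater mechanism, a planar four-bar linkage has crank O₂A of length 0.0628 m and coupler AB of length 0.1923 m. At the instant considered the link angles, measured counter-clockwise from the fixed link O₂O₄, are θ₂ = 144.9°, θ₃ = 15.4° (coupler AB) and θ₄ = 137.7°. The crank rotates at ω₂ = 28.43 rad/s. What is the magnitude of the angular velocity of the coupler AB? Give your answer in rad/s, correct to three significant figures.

1.38

ω₂ = 28.43 rad/s
Differentiating the loop-closure r₂e^{iθ₂}+r₃e^{iθ₃}=r₁+r₄e^{iθ₄} gives r₂ω₂e^{iθ₂}+r₃ω₃e^{iθ₃}=r₄ω₄e^{iθ₄}.
Eliminating the other unknown: ω₃ = r₂ω₂ sin(θ₄−θ₂) / [r₃ sin(θ₃−θ₄)].
Numerator sine = -0.12533; denominator sine = -0.84526.
Result = 0.0628·28.43·(-0.12533) / (0.1923·(-0.84526)) = +1.3767 rad/s; magnitude 1.3767 rad/s.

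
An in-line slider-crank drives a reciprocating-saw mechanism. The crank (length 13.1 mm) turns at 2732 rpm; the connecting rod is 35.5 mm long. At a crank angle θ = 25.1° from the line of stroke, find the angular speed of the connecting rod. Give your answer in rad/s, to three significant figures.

96.8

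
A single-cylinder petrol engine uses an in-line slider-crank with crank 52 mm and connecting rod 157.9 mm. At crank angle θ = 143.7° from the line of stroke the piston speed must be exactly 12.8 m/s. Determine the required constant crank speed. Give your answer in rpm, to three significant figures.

For an in-line slider-crank, |v_piston| = rω|sinθ|·[1 + r cosθ/√(L² − r² sin²θ)].
With r = 0.052 m, L = 0.1579 m, θ = 143.7°: the bracketed kinematic factor |dx/dθ| = 0.022454 m.
ω = v/|dx/dθ| = 12.8/0.022454 = 570.05 rad/s.
N = 60ω/(2π) = 5443.6 rpm.

5440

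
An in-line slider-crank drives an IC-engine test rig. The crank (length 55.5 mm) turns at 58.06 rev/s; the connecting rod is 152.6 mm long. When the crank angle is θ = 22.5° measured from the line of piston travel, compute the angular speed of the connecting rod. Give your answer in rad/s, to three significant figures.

ω = 364.8 rad/s (converted from 58.06 rev/s).
The rod makes angle φ with the slider axis where L sinφ = r sinθ; differentiating, L cosφ·φ̇ = r ω cosθ.
L cosφ = √(L² − r² sin²θ) = 0.15111 m.
|ω_rod| = r ω |cosθ| / √(L² − r² sin²θ) = 0.0555·364.8·0.92388/0.15111 = 123.78 rad/s.

124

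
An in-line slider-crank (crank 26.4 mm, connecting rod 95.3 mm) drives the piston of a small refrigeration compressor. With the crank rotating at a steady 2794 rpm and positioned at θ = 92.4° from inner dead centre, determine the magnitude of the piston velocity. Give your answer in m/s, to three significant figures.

7.62

ω = 2π·2794/60 = 292.6 rad/s
For an in-line slider-crank, x = r cosθ + √(L² − r² sin²θ), so v = −rω sinθ·[1 + r cosθ/√(L² − r² sin²θ)].
With r = 0.0264 m, L = 0.0953 m, θ = 92.4°: √(L² − r² sin²θ) = 0.091577 m.
v = −0.0264·292.6·0.99912·[1 + 0.0264·-0.04188/0.091577] = -7.6244 m/s.
|v| = 7.6244 m/s.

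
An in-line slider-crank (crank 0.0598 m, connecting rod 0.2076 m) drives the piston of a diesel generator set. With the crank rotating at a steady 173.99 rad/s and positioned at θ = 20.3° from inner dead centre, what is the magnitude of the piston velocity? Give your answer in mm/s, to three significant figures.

ω = 174 rad/s
For an in-line slider-crank, x = r cosθ + √(L² − r² sin²θ), so v = −rω sinθ·[1 + r cosθ/√(L² − r² sin²θ)].
With r = 0.0598 m, L = 0.2076 m, θ = 20.3°: √(L² − r² sin²θ) = 0.20656 m.
v = −0.0598·174·0.34694·[1 + 0.0598·0.93789/0.20656] = -4.5898 m/s.
|v| = 4.5898 m/s = 4589.8 mm/s.

4590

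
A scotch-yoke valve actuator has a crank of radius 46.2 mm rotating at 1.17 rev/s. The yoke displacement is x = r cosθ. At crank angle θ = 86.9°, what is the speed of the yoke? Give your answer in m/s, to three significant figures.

ω = 7.351 rad/s (from 1.17 rev/s).
x = r cosθ ⇒ ẋ = −rω sinθ.
|v| = rω|sinθ| = 0.0462·7.351·|sin 86.9°| = 0.33913 m/s.

0.339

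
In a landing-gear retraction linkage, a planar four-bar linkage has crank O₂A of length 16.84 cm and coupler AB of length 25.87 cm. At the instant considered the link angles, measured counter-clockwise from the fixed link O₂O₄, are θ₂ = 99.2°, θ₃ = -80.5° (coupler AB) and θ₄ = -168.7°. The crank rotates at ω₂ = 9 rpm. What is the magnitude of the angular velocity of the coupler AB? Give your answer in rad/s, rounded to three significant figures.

0.613

ω₂ = 0.9425 rad/s (from 9 rpm).
Differentiating the loop-closure r₂e^{iθ₂}+r₃e^{iθ₃}=r₁+r₄e^{iθ₄} gives r₂ω₂e^{iθ₂}+r₃ω₃e^{iθ₃}=r₄ω₄e^{iθ₄}.
Eliminating the other unknown: ω₃ = r₂ω₂ sin(θ₄−θ₂) / [r₃ sin(θ₃−θ₄)].
Numerator sine = +0.99933; denominator sine = +0.99951.
Result = 0.1684·0.9425·(+0.99933) / (0.2587·(+0.99951)) = +0.61339 rad/s; magnitude 0.61339 rad/s.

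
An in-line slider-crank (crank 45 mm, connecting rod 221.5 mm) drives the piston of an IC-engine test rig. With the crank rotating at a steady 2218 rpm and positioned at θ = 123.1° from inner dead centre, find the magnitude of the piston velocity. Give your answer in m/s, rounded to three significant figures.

7.77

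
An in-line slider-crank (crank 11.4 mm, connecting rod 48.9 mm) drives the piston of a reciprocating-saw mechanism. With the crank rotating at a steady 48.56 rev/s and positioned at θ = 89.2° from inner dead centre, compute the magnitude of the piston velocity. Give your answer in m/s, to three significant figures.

ω = 2π·48.6 = 305.1 rad/s
For an in-line slider-crank, x = r cosθ + √(L² − r² sin²θ), so v = −rω sinθ·[1 + r cosθ/√(L² − r² sin²θ)].
With r = 0.0114 m, L = 0.0489 m, θ = 89.2°: √(L² − r² sin²θ) = 0.047553 m.
v = −0.0114·305.1·0.99990·[1 + 0.0114·0.01396/0.047553] = -3.4896 m/s.
|v| = 3.4896 m/s.

3.49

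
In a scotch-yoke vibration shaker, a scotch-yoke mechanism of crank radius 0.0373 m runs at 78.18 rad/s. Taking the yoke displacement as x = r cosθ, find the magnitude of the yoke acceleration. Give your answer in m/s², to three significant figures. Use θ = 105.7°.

61.7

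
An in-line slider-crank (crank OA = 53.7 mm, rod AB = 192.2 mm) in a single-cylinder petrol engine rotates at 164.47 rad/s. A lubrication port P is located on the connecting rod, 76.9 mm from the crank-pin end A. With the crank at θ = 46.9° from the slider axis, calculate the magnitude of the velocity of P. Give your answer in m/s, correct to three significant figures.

ω = 164.5 rad/s.  Crank-pin speed |V_A| = rω = 8.832 m/s, perpendicular to OA.
Rod angle: sinφ = −(r/L) sinθ ⇒ φ = -11.771°; ω_rod = −rω cosθ/√(L²−r²sin²θ) = -32.073 rad/s.
V_P = V_A + ω_rod × AP, with AP = 0.0769 m along the rod.
Components: V_Px = −rω sinθ − a·ω_rod·sinφ = -6.952 m/s;  V_Py = rω cosθ + a·ω_rod·cosφ = +3.6202 m/s.
|V_P| = √(V_Px² + V_Py²) = 7.8381 m/s.

7.84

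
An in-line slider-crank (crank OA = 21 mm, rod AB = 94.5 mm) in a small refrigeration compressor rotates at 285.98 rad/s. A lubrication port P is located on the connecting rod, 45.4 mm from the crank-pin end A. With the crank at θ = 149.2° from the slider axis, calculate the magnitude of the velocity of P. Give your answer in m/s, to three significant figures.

3.87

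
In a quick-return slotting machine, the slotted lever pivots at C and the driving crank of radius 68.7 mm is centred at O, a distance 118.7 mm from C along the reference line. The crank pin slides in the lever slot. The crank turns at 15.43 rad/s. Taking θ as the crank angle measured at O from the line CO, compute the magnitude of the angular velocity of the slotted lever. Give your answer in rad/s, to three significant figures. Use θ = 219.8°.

ω = 15.43 rad/s
Crank pin A relative to C: A = (d + r cosθ, r sinθ); lever angle φ = atan2(r sinθ, d + r cosθ).
Differentiating tanφ: φ̇ = rω(d cosθ + r)/(d² + r² + 2dr cosθ).
d² + r² + 2dr cosθ = |CA|² = 0.00627915 m²;  d cosθ + r = -0.022495 m.
|ω_lever| = |0.0687·15.43·-0.022495| / 0.00627915 = 3.7976 rad/s.

3.80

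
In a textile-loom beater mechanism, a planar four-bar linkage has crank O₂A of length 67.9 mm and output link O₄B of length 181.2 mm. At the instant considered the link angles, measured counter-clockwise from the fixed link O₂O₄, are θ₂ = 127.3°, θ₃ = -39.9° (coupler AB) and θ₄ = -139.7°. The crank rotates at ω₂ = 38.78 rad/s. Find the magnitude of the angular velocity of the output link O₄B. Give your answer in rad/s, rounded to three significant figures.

ω₂ = 38.78 rad/s
Differentiating the loop-closure r₂e^{iθ₂}+r₃e^{iθ₃}=r₁+r₄e^{iθ₄} gives r₂ω₂e^{iθ₂}+r₃ω₃e^{iθ₃}=r₄ω₄e^{iθ₄}.
Eliminating the other unknown: ω₄ = r₂ω₂ sin(θ₂−θ₃) / [r₄ sin(θ₄−θ₃)].
Numerator sine = +0.22155; denominator sine = -0.98541.
Result = 0.0679·38.78·(+0.22155) / (0.1812·(-0.98541)) = -3.2672 rad/s; magnitude 3.2672 rad/s.

3.27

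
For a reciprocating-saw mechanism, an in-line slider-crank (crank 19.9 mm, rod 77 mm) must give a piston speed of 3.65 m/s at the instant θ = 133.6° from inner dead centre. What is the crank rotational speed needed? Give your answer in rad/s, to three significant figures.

For an in-line slider-crank, |v_piston| = rω|sinθ|·[1 + r cosθ/√(L² − r² sin²θ)].
With r = 0.0199 m, L = 0.077 m, θ = 133.6°: the bracketed kinematic factor |dx/dθ| = 0.011796 m.
ω = v/|dx/dθ| = 3.65/0.011796 = 309.42 rad/s.

309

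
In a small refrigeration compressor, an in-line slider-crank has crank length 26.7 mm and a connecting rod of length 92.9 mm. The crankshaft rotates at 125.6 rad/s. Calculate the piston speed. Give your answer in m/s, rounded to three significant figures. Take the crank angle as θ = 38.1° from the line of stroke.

2.54

ω = 125.6 rad/s
For an in-line slider-crank, x = r cosθ + √(L² − r² sin²θ), so v = −rω sinθ·[1 + r cosθ/√(L² − r² sin²θ)].
With r = 0.0267 m, L = 0.0929 m, θ = 38.1°: √(L² − r² sin²θ) = 0.091428 m.
v = −0.0267·125.6·0.61704·[1 + 0.0267·0.78694/0.091428] = -2.5448 m/s.
|v| = 2.5448 m/s.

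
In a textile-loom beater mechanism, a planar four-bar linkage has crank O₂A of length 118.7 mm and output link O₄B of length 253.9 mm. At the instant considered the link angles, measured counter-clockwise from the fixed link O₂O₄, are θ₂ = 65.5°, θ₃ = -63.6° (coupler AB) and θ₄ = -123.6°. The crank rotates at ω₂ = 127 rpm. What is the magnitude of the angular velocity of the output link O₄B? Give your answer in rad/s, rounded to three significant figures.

ω₂ = 13.3 rad/s (from 127 rpm).
Differentiating the loop-closure r₂e^{iθ₂}+r₃e^{iθ₃}=r₁+r₄e^{iθ₄} gives r₂ω₂e^{iθ₂}+r₃ω₃e^{iθ₃}=r₄ω₄e^{iθ₄}.
Eliminating the other unknown: ω₄ = r₂ω₂ sin(θ₂−θ₃) / [r₄ sin(θ₄−θ₃)].
Numerator sine = +0.77605; denominator sine = -0.86603.
Result = 0.1187·13.3·(+0.77605) / (0.2539·(-0.86603)) = -5.5716 rad/s; magnitude 5.5716 rad/s.

5.57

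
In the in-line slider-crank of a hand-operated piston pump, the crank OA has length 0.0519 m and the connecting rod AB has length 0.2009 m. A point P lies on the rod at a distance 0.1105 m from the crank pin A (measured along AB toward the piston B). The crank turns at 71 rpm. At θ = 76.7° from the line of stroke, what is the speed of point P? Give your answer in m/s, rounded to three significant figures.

ω = 7.435 rad/s.  Crank-pin speed |V_A| = rω = 0.38588 m/s, perpendicular to OA.
Rod angle: sinφ = −(r/L) sinθ ⇒ φ = -14.561°; ω_rod = −rω cosθ/√(L²−r²sin²θ) = -0.45654 rad/s.
V_P = V_A + ω_rod × AP, with AP = 0.1105 m along the rod.
Components: V_Px = −rω sinθ − a·ω_rod·sinφ = -0.38821 m/s;  V_Py = rω cosθ + a·ω_rod·cosφ = +0.039945 m/s.
|V_P| = √(V_Px² + V_Py²) = 0.39026 m/s.

0.390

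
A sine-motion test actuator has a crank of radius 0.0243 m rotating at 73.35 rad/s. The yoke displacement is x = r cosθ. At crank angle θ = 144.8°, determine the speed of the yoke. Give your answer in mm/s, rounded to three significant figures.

ω = 73.35 rad/s
x = r cosθ ⇒ ẋ = −rω sinθ.
|v| = rω|sinθ| = 0.0243·73.35·|sin 144.8°| = 1.0274 m/s = 1027.4 mm/s.

1030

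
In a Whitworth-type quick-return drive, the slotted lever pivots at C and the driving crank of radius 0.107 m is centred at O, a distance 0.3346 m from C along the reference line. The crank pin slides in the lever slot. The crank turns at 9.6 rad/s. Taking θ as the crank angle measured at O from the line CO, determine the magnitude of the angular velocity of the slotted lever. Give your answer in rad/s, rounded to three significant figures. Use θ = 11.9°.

2.31

ω = 9.6 rad/s
Crank pin A relative to C: A = (d + r cosθ, r sinθ); lever angle φ = atan2(r sinθ, d + r cosθ).
Differentiating tanφ: φ̇ = rω(d cosθ + r)/(d² + r² + 2dr cosθ).
d² + r² + 2dr cosθ = |CA|² = 0.193472 m²;  d cosθ + r = +0.43441 m.
|ω_lever| = |0.107·9.6·+0.43441| / 0.193472 = 2.3064 rad/s.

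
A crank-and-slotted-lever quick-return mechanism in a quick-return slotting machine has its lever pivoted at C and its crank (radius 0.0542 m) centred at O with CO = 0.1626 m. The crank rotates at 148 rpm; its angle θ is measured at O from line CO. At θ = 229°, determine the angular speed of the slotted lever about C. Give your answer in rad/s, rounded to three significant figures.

2.47

ω = 15.5 rad/s (from 148 rpm).
Crank pin A relative to C: A = (d + r cosθ, r sinθ); lever angle φ = atan2(r sinθ, d + r cosθ).
Differentiating tanφ: φ̇ = rω(d cosθ + r)/(d² + r² + 2dr cosθ).
d² + r² + 2dr cosθ = |CA|² = 0.0178128 m²;  d cosθ + r = -0.052475 m.
|ω_lever| = |0.0542·15.5·-0.052475| / 0.0178128 = 2.4746 rad/s.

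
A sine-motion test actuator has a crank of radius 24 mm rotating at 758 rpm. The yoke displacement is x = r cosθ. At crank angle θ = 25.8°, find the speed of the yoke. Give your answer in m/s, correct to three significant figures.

0.829

ω = 79.38 rad/s (from 758 rpm).
x = r cosθ ⇒ ẋ = −rω sinθ.
|v| = rω|sinθ| = 0.024·79.38·|sin 25.8°| = 0.82914 m/s.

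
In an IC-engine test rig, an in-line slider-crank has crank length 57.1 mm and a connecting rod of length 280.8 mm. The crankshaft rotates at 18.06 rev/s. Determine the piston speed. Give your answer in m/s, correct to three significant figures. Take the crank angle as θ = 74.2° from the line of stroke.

ω = 2π·18.1 = 113.5 rad/s
For an in-line slider-crank, x = r cosθ + √(L² − r² sin²θ), so v = −rω sinθ·[1 + r cosθ/√(L² − r² sin²θ)].
With r = 0.0571 m, L = 0.2808 m, θ = 74.2°: √(L² − r² sin²θ) = 0.27537 m.
v = −0.0571·113.5·0.96222·[1 + 0.0571·0.27228/0.27537] = -6.5866 m/s.
|v| = 6.5866 m/s.

6.59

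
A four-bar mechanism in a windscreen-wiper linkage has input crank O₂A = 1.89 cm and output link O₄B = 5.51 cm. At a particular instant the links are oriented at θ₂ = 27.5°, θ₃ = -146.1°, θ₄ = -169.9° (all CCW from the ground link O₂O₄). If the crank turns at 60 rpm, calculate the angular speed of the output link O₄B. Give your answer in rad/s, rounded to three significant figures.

0.595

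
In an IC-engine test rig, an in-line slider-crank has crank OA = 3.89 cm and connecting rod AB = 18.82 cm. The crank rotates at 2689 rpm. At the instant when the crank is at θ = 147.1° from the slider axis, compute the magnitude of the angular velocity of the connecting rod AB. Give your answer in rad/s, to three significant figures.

49.2

ω = 281.6 rad/s (converted from 2689 rpm).
The rod makes angle φ with the slider axis where L sinφ = r sinθ; differentiating, L cosφ·φ̇ = r ω cosθ.
L cosφ = √(L² − r² sin²θ) = 0.18701 m.
|ω_rod| = r ω |cosθ| / √(L² − r² sin²θ) = 0.0389·281.6·0.83962/0.18701 = 49.18 rad/s.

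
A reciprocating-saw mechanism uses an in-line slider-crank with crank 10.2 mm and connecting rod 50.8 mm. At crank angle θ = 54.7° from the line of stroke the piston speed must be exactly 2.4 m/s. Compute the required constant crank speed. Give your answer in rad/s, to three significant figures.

For an in-line slider-crank, |v_piston| = rω|sinθ|·[1 + r cosθ/√(L² − r² sin²θ)].
With r = 0.0102 m, L = 0.0508 m, θ = 54.7°: the bracketed kinematic factor |dx/dθ| = 0.0093037 m.
ω = v/|dx/dθ| = 2.4/0.0093037 = 257.96 rad/s.

258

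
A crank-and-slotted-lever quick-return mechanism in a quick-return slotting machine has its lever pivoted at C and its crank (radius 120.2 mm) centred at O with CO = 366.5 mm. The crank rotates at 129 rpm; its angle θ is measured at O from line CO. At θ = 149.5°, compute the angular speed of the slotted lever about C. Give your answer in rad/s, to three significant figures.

4.36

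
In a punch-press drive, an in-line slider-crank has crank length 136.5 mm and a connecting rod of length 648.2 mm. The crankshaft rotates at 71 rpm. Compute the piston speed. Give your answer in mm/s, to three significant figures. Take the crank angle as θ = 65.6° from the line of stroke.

ω = 2π·71/60 = 7.435 rad/s
For an in-line slider-crank, x = r cosθ + √(L² − r² sin²θ), so v = −rω sinθ·[1 + r cosθ/√(L² − r² sin²θ)].
With r = 0.1365 m, L = 0.6482 m, θ = 65.6°: √(L² − r² sin²θ) = 0.63617 m.
v = −0.1365·7.435·0.91068·[1 + 0.1365·0.41310/0.63617] = -1.0062 m/s.
|v| = 1.0062 m/s = 1006.2 mm/s.

1010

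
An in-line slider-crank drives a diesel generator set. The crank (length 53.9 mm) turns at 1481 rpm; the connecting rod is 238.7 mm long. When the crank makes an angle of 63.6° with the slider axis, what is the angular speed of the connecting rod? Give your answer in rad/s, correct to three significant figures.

15.9

ω = 155.1 rad/s (converted from 1481 rpm).
The rod makes angle φ with the slider axis where L sinφ = r sinθ; differentiating, L cosφ·φ̇ = r ω cosθ.
L cosφ = √(L² − r² sin²θ) = 0.23377 m.
|ω_rod| = r ω |cosθ| / √(L² − r² sin²θ) = 0.0539·155.1·0.44464/0.23377 = 15.9 rad/s.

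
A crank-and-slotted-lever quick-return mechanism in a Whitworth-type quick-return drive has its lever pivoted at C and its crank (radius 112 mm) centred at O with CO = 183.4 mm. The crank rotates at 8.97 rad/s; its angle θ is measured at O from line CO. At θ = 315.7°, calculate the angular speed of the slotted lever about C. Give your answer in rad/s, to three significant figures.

3.23

ω = 8.97 rad/s
Crank pin A relative to C: A = (d + r cosθ, r sinθ); lever angle φ = atan2(r sinθ, d + r cosθ).
Differentiating tanφ: φ̇ = rω(d cosθ + r)/(d² + r² + 2dr cosθ).
d² + r² + 2dr cosθ = |CA|² = 0.0755814 m²;  d cosθ + r = +0.24326 m.
|ω_lever| = |0.112·8.97·+0.24326| / 0.0755814 = 3.2334 rad/s.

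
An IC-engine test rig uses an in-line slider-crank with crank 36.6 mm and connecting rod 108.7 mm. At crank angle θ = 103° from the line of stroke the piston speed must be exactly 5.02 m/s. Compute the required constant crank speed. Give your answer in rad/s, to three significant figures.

For an in-line slider-crank, |v_piston| = rω|sinθ|·[1 + r cosθ/√(L² − r² sin²θ)].
With r = 0.0366 m, L = 0.1087 m, θ = 103°: the bracketed kinematic factor |dx/dθ| = 0.032803 m.
ω = v/|dx/dθ| = 5.02/0.032803 = 153.04 rad/s.

153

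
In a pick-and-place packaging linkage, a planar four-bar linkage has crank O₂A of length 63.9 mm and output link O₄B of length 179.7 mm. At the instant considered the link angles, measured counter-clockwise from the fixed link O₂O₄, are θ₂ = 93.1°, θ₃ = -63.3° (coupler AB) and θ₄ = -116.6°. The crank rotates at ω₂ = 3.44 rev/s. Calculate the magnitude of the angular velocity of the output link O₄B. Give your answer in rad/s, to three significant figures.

ω₂ = 21.61 rad/s (from 3.44 rev/s).
Differentiating the loop-closure r₂e^{iθ₂}+r₃e^{iθ₃}=r₁+r₄e^{iθ₄} gives r₂ω₂e^{iθ₂}+r₃ω₃e^{iθ₃}=r₄ω₄e^{iθ₄}.
Eliminating the other unknown: ω₄ = r₂ω₂ sin(θ₂−θ₃) / [r₄ sin(θ₄−θ₃)].
Numerator sine = +0.40035; denominator sine = -0.80178.
Result = 0.0639·21.61·(+0.40035) / (0.1797·(-0.80178)) = -3.8378 rad/s; magnitude 3.8378 rad/s.

3.84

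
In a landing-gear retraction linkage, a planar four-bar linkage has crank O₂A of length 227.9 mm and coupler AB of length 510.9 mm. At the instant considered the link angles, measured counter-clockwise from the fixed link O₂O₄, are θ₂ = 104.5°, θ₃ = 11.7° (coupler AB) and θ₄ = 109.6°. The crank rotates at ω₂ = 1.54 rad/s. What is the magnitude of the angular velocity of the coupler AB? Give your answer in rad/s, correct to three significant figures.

0.0617

ω₂ = 1.54 rad/s
Differentiating the loop-closure r₂e^{iθ₂}+r₃e^{iθ₃}=r₁+r₄e^{iθ₄} gives r₂ω₂e^{iθ₂}+r₃ω₃e^{iθ₃}=r₄ω₄e^{iθ₄}.
Eliminating the other unknown: ω₃ = r₂ω₂ sin(θ₄−θ₂) / [r₃ sin(θ₃−θ₄)].
Numerator sine = +0.08889; denominator sine = -0.99051.
Result = 0.2279·1.54·(+0.08889) / (0.5109·(-0.99051)) = -0.061652 rad/s; magnitude 0.061652 rad/s.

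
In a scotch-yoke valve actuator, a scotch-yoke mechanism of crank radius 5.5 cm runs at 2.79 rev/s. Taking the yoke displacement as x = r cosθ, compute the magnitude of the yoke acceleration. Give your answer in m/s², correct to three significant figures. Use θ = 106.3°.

ω = 17.53 rad/s (from 2.79 rev/s).
x = r cosθ ⇒ ẍ = −rω² cosθ (ω constant).
|a| = rω²|cosθ| = 0.055·(17.53)²·|cos 106.3°| = 4.7437 m/s².

4.74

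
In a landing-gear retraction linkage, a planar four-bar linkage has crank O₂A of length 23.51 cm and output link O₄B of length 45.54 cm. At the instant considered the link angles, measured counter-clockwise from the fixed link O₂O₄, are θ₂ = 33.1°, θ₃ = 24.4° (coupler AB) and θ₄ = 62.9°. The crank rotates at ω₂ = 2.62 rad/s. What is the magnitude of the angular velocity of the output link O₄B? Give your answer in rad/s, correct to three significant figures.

0.329

ω₂ = 2.62 rad/s
Differentiating the loop-closure r₂e^{iθ₂}+r₃e^{iθ₃}=r₁+r₄e^{iθ₄} gives r₂ω₂e^{iθ₂}+r₃ω₃e^{iθ₃}=r₄ω₄e^{iθ₄}.
Eliminating the other unknown: ω₄ = r₂ω₂ sin(θ₂−θ₃) / [r₄ sin(θ₄−θ₃)].
Numerator sine = +0.15126; denominator sine = +0.62251.
Result = 0.2351·2.62·(+0.15126) / (0.4554·(+0.62251)) = +0.32865 rad/s; magnitude 0.32865 rad/s.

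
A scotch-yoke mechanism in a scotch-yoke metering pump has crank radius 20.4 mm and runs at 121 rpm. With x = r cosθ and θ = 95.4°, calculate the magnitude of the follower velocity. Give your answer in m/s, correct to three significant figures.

0.257

ω = 12.67 rad/s (from 121 rpm).
x = r cosθ ⇒ ẋ = −rω sinθ.
|v| = rω|sinθ| = 0.0204·12.67·|sin 95.4°| = 0.25734 m/s.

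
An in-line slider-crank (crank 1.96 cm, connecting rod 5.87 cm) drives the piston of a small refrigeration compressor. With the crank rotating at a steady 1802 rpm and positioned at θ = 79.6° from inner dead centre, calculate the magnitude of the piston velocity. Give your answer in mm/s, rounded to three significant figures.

ω = 2π·1802/60 = 188.7 rad/s
For an in-line slider-crank, x = r cosθ + √(L² − r² sin²θ), so v = −rω sinθ·[1 + r cosθ/√(L² − r² sin²θ)].
With r = 0.0196 m, L = 0.0587 m, θ = 79.6°: √(L² − r² sin²θ) = 0.055444 m.
v = −0.0196·188.7·0.98357·[1 + 0.0196·0.18052/0.055444] = -3.87 m/s.
|v| = 3.87 m/s = 3870 mm/s.

3870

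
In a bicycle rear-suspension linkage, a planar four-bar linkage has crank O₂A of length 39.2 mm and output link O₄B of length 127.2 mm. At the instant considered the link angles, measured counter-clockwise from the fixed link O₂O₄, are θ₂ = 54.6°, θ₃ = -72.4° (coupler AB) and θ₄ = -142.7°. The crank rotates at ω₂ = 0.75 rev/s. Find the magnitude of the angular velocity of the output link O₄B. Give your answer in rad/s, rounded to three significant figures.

1.23

ω₂ = 4.712 rad/s (from 0.75 rev/s).
Differentiating the loop-closure r₂e^{iθ₂}+r₃e^{iθ₃}=r₁+r₄e^{iθ₄} gives r₂ω₂e^{iθ₂}+r₃ω₃e^{iθ₃}=r₄ω₄e^{iθ₄}.
Eliminating the other unknown: ω₄ = r₂ω₂ sin(θ₂−θ₃) / [r₄ sin(θ₄−θ₃)].
Numerator sine = +0.79864; denominator sine = -0.94147.
Result = 0.0392·4.712·(+0.79864) / (0.1272·(-0.94147)) = -1.2319 rad/s; magnitude 1.2319 rad/s.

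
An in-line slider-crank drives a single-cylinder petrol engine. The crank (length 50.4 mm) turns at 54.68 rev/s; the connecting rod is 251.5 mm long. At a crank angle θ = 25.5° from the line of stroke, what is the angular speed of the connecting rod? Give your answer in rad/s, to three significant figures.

ω = 343.6 rad/s (converted from 54.68 rev/s).
The rod makes angle φ with the slider axis where L sinφ = r sinθ; differentiating, L cosφ·φ̇ = r ω cosθ.
L cosφ = √(L² − r² sin²θ) = 0.25056 m.
|ω_rod| = r ω |cosθ| / √(L² − r² sin²θ) = 0.0504·343.6·0.90259/0.25056 = 62.375 rad/s.

62.4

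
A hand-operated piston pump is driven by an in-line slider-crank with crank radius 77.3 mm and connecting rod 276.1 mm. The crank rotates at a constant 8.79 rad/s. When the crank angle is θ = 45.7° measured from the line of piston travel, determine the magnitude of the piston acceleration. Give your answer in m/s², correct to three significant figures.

ω = 8.79 rad/s
x(θ) = r cosθ + √(L² − r² sin²θ); with ω constant, a = ω²·d²x/dθ².
d²x/dθ² = −r cosθ − r²(cos2θ)/√u − r⁴ sin²2θ/(4u^{3/2}),  u = L² − r² sin²θ = 0.0731706 m².
Substituting r = 0.0773 m, L = 0.2761 m, θ = 45.7°: d²x/dθ² = -0.053899 m.
a = ω²·d²x/dθ² = (8.79)²·(-0.053899) = -4.1644 m/s²;  |a| = 4.1644 m/s².

4.16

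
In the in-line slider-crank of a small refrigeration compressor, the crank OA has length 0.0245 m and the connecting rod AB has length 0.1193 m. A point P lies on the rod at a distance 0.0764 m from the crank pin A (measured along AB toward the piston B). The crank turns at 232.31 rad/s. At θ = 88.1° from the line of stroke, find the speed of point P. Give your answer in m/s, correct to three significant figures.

5.71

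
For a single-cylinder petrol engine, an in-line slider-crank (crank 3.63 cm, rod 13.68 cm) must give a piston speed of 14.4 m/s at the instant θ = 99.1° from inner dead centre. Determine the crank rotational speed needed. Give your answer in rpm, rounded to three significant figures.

4010

For an in-line slider-crank, |v_piston| = rω|sinθ|·[1 + r cosθ/√(L² − r² sin²θ)].
With r = 0.0363 m, L = 0.1368 m, θ = 99.1°: the bracketed kinematic factor |dx/dθ| = 0.034284 m.
ω = v/|dx/dθ| = 14.4/0.034284 = 420.02 rad/s.
N = 60ω/(2π) = 4010.9 rpm.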